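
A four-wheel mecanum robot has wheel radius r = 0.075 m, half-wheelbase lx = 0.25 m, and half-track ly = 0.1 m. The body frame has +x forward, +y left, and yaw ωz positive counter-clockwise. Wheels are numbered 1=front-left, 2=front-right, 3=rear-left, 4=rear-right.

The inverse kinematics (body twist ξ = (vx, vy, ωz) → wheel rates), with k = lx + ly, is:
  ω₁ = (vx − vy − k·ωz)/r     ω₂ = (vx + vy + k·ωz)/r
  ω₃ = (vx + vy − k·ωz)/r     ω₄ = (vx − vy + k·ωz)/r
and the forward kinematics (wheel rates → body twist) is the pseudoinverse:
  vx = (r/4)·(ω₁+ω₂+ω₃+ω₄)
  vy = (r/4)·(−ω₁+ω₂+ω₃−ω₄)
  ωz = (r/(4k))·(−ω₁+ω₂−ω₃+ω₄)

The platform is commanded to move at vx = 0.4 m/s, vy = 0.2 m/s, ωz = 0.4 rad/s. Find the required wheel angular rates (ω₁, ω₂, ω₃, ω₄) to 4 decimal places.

k = lx + ly = 0.25 + 0.1 = 0.3500;  k·ωz = 0.3500·0.4 = 0.1400
ω₁ (FL) = (vx − vy − k·ωz)/r = 0.0600/0.075 = 0.8000
ω₂ (FR) = (vx + vy + k·ωz)/r = 0.7400/0.075 = 9.8667
ω₃ (RL) = (vx + vy − k·ωz)/r = 0.4600/0.075 = 6.1333
ω₄ (RR) = (vx − vy + k·ωz)/r = 0.3400/0.075 = 4.5333

(0.8000, 9.8667, 6.1333, 4.5333)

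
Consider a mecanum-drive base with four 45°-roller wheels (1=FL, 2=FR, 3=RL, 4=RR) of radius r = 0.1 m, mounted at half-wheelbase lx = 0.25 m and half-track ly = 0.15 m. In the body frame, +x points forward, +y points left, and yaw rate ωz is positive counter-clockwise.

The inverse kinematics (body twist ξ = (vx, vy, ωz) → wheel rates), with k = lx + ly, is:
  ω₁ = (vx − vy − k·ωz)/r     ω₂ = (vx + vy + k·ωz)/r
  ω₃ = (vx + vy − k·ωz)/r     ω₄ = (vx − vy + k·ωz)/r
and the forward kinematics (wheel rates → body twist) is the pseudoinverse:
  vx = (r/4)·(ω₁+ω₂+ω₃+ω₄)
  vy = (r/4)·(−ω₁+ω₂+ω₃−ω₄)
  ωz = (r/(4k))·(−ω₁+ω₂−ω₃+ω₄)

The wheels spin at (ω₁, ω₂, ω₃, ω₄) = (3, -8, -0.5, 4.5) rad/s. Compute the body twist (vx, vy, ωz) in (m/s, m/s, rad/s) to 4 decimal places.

(-0.0250, -0.4000, -0.3750)

k = lx + ly = 0.25 + 0.15 = 0.4000
ω₁+ω₂+ω₃+ω₄ = -1.0000  →  vx = (0.1/4)·-1.0000 = -0.0250
−ω₁+ω₂+ω₃−ω₄ = -16.0000  →  vy = (0.1/4)·-16.0000 = -0.4000
−ω₁+ω₂−ω₃+ω₄ = -6.0000  →  ωz = (0.1/1.6000)·-6.0000 = -0.3750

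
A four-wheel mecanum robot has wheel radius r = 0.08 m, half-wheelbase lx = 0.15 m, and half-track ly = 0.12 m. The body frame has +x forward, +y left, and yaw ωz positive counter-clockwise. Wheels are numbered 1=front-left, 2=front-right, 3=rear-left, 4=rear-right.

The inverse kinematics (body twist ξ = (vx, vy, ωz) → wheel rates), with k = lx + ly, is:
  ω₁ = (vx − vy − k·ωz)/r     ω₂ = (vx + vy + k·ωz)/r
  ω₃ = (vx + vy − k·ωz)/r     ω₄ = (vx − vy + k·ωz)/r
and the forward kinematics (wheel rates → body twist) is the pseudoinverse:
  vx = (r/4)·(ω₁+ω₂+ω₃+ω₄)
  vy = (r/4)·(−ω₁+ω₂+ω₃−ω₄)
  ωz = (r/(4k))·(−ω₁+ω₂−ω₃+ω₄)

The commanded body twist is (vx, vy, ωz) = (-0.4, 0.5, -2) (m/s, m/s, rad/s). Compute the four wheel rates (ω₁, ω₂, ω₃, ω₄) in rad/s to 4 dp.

(-4.5000, -5.5000, 8.0000, -18.0000)

k = lx + ly = 0.15 + 0.12 = 0.2700;  k·ωz = 0.2700·-2 = -0.5400
ω₁ (FL) = (vx − vy − k·ωz)/r = -0.3600/0.08 = -4.5000
ω₂ (FR) = (vx + vy + k·ωz)/r = -0.4400/0.08 = -5.5000
ω₃ (RL) = (vx + vy − k·ωz)/r = 0.6400/0.08 = 8.0000
ω₄ (RR) = (vx − vy + k·ωz)/r = -1.4400/0.08 = -18.0000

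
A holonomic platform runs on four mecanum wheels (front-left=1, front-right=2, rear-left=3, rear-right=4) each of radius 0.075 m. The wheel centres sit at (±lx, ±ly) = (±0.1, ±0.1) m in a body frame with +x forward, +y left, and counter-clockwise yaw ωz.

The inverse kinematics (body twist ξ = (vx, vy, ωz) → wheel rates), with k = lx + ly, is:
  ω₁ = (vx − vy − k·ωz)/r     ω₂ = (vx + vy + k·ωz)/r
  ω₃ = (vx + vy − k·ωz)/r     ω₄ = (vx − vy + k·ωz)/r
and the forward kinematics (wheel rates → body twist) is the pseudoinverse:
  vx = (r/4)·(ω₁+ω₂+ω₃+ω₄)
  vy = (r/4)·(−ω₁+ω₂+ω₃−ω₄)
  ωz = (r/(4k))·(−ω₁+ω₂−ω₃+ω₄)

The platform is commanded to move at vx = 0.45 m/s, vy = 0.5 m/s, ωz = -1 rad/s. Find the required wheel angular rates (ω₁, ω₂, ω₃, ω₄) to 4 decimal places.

k = lx + ly = 0.1 + 0.1 = 0.2000;  k·ωz = 0.2000·-1 = -0.2000
ω₁ (FL) = (vx − vy − k·ωz)/r = 0.1500/0.075 = 2.0000
ω₂ (FR) = (vx + vy + k·ωz)/r = 0.7500/0.075 = 10.0000
ω₃ (RL) = (vx + vy − k·ωz)/r = 1.1500/0.075 = 15.3333
ω₄ (RR) = (vx − vy + k·ωz)/r = -0.2500/0.075 = -3.3333

(2.0000, 10.0000, 15.3333, -3.3333)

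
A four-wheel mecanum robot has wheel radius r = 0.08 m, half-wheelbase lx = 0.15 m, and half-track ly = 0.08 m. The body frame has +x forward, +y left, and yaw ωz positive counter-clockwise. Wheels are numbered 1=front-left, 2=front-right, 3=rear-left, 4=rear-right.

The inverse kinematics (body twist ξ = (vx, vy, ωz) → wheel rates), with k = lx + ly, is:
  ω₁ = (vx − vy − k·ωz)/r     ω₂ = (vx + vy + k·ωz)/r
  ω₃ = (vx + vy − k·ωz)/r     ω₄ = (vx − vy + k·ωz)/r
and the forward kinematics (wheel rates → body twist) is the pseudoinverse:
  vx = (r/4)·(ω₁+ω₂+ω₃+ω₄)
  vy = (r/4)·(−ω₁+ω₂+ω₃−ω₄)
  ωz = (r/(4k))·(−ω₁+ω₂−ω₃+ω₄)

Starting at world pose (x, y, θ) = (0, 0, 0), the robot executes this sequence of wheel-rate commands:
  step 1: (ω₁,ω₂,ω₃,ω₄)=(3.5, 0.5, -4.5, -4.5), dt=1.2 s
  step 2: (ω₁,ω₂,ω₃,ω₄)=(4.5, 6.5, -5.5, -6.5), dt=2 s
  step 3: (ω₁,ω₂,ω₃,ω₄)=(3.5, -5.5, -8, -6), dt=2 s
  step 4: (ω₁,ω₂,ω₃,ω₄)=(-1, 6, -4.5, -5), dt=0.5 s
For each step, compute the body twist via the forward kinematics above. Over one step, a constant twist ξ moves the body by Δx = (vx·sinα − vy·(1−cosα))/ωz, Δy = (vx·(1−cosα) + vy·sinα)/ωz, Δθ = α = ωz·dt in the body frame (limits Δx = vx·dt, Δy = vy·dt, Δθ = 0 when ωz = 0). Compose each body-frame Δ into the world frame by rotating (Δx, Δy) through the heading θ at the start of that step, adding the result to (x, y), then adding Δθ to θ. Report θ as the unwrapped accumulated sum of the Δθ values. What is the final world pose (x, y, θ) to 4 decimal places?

step 1: ξ=(vx,vy,ωz)=(-0.1000, -0.0600, -0.2609), dt=1.2 → body Δ=(-0.1292, -0.0522, -0.3130) → world pose (-0.1292, -0.0522, -0.3130)
step 2: ξ=(vx,vy,ωz)=(-0.0200, 0.0600, 0.0870), dt=2.0 → body Δ=(-0.0502, 0.1159, 0.1739) → world pose (-0.1413, 0.0736, -0.1391)
step 3: ξ=(vx,vy,ωz)=(-0.3200, -0.2200, -0.6087), dt=2.0 → body Δ=(-0.7296, 0.0047, -1.2174) → world pose (-0.8632, 0.1794, -1.3565)
step 4: ξ=(vx,vy,ωz)=(-0.0900, 0.1500, 0.5652), dt=0.5 → body Δ=(-0.0549, 0.0677, 0.2826) → world pose (-0.8087, 0.2474, -1.0739)

(-0.8087, 0.2474, -1.0739)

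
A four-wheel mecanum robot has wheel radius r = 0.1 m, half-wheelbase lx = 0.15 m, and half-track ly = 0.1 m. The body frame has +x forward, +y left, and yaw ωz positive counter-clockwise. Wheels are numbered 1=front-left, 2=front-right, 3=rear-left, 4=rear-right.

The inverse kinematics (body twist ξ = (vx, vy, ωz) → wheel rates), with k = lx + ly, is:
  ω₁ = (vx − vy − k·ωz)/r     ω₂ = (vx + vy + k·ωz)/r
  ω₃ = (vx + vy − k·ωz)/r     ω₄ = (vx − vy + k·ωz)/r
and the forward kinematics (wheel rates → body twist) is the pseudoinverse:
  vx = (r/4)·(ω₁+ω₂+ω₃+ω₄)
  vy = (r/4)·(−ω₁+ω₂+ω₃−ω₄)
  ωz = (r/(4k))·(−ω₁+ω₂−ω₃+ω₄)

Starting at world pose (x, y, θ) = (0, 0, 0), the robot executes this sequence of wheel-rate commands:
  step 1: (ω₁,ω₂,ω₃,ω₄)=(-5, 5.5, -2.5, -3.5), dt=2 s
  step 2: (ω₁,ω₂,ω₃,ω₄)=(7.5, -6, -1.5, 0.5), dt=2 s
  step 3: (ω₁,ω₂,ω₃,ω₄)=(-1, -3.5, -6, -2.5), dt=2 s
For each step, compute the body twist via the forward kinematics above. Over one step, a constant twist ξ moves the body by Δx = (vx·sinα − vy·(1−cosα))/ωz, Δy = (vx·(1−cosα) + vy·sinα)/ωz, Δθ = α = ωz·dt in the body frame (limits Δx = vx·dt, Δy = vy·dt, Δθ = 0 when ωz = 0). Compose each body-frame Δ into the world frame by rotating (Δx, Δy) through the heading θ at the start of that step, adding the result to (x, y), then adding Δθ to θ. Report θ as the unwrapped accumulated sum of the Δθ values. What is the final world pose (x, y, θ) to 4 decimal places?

step 1: ξ=(vx,vy,ωz)=(-0.1375, 0.2875, 0.9500), dt=2.0 → body Δ=(-0.5374, 0.0949, 1.9000) → world pose (-0.5374, 0.0949, 1.9000)
step 2: ξ=(vx,vy,ωz)=(0.0125, -0.3875, -1.1500), dt=2.0 → body Δ=(-0.5534, -0.2694, -2.3000) → world pose (-0.1036, -0.3417, -0.4000)
step 3: ξ=(vx,vy,ωz)=(-0.3250, -0.1500, 0.1000), dt=2.0 → body Δ=(-0.6158, -0.3628, 0.2000) → world pose (-0.8121, -0.4361, -0.2000)

(-0.8121, -0.4361, -0.2000)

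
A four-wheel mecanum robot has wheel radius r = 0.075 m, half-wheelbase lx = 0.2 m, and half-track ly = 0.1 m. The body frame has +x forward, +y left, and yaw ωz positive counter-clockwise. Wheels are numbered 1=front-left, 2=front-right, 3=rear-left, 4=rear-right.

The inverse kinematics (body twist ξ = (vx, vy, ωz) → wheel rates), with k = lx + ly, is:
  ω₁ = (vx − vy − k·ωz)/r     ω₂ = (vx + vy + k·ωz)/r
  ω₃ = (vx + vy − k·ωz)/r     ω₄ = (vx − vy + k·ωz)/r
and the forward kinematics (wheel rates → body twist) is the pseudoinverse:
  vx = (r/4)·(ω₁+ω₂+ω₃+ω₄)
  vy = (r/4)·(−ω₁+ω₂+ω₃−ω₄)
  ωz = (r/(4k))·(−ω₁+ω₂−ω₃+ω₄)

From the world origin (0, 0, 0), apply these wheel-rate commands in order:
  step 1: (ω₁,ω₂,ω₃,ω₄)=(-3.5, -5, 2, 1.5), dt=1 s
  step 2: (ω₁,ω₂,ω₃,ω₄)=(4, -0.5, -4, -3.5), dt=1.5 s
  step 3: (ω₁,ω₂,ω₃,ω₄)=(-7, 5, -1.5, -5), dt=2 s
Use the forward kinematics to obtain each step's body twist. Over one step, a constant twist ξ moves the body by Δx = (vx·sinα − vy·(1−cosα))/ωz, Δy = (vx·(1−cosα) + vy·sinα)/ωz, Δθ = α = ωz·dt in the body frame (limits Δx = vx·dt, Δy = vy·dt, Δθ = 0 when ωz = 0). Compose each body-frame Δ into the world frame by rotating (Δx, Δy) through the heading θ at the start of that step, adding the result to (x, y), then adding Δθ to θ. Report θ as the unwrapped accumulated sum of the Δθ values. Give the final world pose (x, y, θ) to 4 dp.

step 1: ξ=(vx,vy,ωz)=(-0.0938, -0.0187, -0.1250), dt=1.0 → body Δ=(-0.0947, -0.0128, -0.1250) → world pose (-0.0947, -0.0128, -0.1250)
step 2: ξ=(vx,vy,ωz)=(-0.0750, -0.0937, -0.2500), dt=1.5 → body Δ=(-0.1359, -0.1165, -0.3750) → world pose (-0.2441, -0.1115, -0.5000)
step 3: ξ=(vx,vy,ωz)=(-0.1594, 0.2906, 0.5312), dt=2.0 → body Δ=(-0.5429, 0.3239, 1.0625) → world pose (-0.5652, 0.4330, 0.5625)

(-0.5652, 0.4330, 0.5625)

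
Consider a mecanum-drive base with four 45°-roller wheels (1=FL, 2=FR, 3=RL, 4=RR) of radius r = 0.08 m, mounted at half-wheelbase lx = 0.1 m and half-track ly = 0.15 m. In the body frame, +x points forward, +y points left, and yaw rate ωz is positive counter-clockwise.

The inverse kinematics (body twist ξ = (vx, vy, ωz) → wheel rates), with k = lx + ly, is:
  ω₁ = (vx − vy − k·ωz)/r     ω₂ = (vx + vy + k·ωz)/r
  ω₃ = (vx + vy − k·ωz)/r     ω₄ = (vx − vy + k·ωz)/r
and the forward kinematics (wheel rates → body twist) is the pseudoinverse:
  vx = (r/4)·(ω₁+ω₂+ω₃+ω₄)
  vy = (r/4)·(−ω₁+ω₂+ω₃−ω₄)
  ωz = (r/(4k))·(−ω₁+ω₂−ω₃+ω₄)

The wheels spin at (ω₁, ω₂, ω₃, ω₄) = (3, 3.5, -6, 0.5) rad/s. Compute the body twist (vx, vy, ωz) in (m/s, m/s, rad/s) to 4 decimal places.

(0.0200, -0.1200, 0.5600)

k = lx + ly = 0.1 + 0.15 = 0.2500
ω₁+ω₂+ω₃+ω₄ = 1.0000  →  vx = (0.08/4)·1.0000 = 0.0200
−ω₁+ω₂+ω₃−ω₄ = -6.0000  →  vy = (0.08/4)·-6.0000 = -0.1200
−ω₁+ω₂−ω₃+ω₄ = 7.0000  →  ωz = (0.08/1.0000)·7.0000 = 0.5600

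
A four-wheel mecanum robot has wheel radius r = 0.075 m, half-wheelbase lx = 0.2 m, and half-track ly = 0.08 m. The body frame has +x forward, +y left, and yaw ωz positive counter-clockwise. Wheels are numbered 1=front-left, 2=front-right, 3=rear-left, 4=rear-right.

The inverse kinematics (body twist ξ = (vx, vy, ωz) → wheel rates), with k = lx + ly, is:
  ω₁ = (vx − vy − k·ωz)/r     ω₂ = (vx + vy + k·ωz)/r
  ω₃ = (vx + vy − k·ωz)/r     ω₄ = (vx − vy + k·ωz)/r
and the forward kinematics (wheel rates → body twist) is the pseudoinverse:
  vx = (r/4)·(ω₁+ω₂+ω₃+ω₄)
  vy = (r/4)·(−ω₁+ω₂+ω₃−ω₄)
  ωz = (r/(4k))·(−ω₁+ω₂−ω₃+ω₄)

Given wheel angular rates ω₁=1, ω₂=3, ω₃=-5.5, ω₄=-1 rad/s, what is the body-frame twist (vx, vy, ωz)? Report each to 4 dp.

k = lx + ly = 0.2 + 0.08 = 0.2800
ω₁+ω₂+ω₃+ω₄ = -2.5000  →  vx = (0.075/4)·-2.5000 = -0.0469
−ω₁+ω₂+ω₃−ω₄ = -2.5000  →  vy = (0.075/4)·-2.5000 = -0.0469
−ω₁+ω₂−ω₃+ω₄ = 6.5000  →  ωz = (0.075/1.1200)·6.5000 = 0.4353

(-0.0469, -0.0469, 0.4353)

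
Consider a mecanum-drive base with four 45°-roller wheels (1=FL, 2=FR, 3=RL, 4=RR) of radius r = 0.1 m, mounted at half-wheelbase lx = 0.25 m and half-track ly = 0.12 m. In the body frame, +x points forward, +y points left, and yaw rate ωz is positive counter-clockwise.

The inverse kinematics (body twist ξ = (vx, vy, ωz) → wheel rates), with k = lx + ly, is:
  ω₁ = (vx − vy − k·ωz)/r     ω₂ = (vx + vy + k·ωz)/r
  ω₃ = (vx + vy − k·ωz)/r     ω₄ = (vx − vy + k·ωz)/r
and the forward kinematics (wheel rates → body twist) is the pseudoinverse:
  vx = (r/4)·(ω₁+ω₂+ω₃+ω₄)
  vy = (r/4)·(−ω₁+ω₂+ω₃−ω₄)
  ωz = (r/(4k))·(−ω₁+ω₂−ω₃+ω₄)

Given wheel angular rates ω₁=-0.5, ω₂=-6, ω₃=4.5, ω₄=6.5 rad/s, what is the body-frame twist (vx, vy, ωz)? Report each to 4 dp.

(0.1125, -0.1875, -0.2365)

k = lx + ly = 0.25 + 0.12 = 0.3700
ω₁+ω₂+ω₃+ω₄ = 4.5000  →  vx = (0.1/4)·4.5000 = 0.1125
−ω₁+ω₂+ω₃−ω₄ = -7.5000  →  vy = (0.1/4)·-7.5000 = -0.1875
−ω₁+ω₂−ω₃+ω₄ = -3.5000  →  ωz = (0.1/1.4800)·-3.5000 = -0.2365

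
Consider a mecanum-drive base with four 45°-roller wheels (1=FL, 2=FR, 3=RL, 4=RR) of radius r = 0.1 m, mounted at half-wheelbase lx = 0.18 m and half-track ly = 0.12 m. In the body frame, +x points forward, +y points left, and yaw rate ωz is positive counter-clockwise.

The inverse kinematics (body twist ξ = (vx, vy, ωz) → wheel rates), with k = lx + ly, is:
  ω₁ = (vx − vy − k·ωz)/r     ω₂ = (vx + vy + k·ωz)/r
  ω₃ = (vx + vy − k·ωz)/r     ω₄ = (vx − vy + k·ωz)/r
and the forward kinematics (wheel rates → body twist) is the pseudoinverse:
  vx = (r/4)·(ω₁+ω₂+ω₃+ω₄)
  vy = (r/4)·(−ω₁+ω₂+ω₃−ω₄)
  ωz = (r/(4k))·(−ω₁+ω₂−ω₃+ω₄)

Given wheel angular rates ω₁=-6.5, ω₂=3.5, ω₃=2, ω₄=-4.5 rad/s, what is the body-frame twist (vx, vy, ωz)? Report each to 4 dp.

(-0.1375, 0.4125, 0.2917)

k = lx + ly = 0.18 + 0.12 = 0.3000
ω₁+ω₂+ω₃+ω₄ = -5.5000  →  vx = (0.1/4)·-5.5000 = -0.1375
−ω₁+ω₂+ω₃−ω₄ = 16.5000  →  vy = (0.1/4)·16.5000 = 0.4125
−ω₁+ω₂−ω₃+ω₄ = 3.5000  →  ωz = (0.1/1.2000)·3.5000 = 0.2917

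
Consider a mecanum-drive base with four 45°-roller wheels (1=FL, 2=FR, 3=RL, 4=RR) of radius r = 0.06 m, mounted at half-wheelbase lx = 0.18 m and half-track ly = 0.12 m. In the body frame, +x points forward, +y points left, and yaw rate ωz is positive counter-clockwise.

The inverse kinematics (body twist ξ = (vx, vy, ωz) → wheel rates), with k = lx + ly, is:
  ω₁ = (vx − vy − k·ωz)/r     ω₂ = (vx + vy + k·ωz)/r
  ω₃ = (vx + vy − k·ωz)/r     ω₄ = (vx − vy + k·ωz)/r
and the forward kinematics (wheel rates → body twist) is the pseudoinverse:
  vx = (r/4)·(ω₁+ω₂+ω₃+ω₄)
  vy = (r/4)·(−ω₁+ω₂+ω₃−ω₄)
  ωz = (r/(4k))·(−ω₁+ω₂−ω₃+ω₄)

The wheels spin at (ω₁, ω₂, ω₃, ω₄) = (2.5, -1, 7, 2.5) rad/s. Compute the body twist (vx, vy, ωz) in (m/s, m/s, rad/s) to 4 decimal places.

k = lx + ly = 0.18 + 0.12 = 0.3000
ω₁+ω₂+ω₃+ω₄ = 11.0000  →  vx = (0.06/4)·11.0000 = 0.1650
−ω₁+ω₂+ω₃−ω₄ = 1.0000  →  vy = (0.06/4)·1.0000 = 0.0150
−ω₁+ω₂−ω₃+ω₄ = -8.0000  →  ωz = (0.06/1.2000)·-8.0000 = -0.4000

(0.1650, 0.0150, -0.4000)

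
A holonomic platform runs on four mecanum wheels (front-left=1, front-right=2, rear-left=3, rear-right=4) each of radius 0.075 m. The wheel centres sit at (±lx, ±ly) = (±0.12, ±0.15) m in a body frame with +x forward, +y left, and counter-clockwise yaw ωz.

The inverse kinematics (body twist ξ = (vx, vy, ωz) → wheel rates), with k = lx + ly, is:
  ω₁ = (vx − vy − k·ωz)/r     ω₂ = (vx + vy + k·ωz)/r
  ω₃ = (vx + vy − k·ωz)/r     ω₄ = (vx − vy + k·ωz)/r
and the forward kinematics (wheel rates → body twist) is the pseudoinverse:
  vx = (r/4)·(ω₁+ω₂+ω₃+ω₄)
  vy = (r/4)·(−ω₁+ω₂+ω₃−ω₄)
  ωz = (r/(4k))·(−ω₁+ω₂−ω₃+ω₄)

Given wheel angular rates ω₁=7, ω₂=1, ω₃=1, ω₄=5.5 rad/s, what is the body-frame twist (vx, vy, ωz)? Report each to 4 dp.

(0.2719, -0.1969, -0.1042)

k = lx + ly = 0.12 + 0.15 = 0.2700
ω₁+ω₂+ω₃+ω₄ = 14.5000  →  vx = (0.075/4)·14.5000 = 0.2719
−ω₁+ω₂+ω₃−ω₄ = -10.5000  →  vy = (0.075/4)·-10.5000 = -0.1969
−ω₁+ω₂−ω₃+ω₄ = -1.5000  →  ωz = (0.075/1.0800)·-1.5000 = -0.1042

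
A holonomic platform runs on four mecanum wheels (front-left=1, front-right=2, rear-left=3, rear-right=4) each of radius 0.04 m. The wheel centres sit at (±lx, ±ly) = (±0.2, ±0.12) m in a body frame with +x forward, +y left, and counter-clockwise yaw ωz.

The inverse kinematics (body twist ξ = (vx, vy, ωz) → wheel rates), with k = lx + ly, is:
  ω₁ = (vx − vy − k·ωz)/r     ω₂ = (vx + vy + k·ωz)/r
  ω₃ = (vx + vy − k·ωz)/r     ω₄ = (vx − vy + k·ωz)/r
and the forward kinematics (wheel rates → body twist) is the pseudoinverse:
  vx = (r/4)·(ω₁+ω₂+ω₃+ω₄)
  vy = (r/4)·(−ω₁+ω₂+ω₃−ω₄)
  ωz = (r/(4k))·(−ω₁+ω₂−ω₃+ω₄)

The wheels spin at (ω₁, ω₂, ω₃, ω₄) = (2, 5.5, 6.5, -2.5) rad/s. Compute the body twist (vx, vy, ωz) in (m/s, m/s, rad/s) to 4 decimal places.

(0.1150, 0.1250, -0.1719)

k = lx + ly = 0.2 + 0.12 = 0.3200
ω₁+ω₂+ω₃+ω₄ = 11.5000  →  vx = (0.04/4)·11.5000 = 0.1150
−ω₁+ω₂+ω₃−ω₄ = 12.5000  →  vy = (0.04/4)·12.5000 = 0.1250
−ω₁+ω₂−ω₃+ω₄ = -5.5000  →  ωz = (0.04/1.2800)·-5.5000 = -0.1719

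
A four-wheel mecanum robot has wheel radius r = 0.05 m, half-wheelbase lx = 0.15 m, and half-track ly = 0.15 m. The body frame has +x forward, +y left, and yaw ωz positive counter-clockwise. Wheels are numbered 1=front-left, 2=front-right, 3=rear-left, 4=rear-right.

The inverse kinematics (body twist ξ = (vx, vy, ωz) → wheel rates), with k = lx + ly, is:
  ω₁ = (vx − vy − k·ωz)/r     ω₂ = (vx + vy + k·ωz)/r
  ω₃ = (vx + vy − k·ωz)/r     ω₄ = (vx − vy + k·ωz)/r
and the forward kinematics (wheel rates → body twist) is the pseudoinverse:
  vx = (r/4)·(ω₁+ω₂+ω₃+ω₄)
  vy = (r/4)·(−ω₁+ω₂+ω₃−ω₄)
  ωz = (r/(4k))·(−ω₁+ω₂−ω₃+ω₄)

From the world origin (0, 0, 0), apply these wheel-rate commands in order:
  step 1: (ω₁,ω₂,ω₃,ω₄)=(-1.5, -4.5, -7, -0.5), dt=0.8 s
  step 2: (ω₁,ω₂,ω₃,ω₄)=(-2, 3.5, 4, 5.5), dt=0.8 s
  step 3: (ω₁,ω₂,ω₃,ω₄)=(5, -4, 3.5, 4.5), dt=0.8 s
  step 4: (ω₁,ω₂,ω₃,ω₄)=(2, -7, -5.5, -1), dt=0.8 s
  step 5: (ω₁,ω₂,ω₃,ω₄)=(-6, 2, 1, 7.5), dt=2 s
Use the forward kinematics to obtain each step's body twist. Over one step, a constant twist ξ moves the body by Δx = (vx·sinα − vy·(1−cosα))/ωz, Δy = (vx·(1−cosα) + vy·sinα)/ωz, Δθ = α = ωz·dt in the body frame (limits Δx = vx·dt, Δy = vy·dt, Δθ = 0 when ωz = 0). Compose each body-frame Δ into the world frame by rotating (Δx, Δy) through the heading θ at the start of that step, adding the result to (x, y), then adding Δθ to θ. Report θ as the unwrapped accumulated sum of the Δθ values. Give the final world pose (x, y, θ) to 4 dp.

(0.0365, -0.1679, 1.1417)

step 1: ξ=(vx,vy,ωz)=(-0.1688, -0.1188, 0.1458), dt=0.8 → body Δ=(-0.1292, -0.1027, 0.1167) → world pose (-0.1292, -0.1027, 0.1167)
step 2: ξ=(vx,vy,ωz)=(0.1375, 0.0500, 0.2917), dt=0.8 → body Δ=(0.1044, 0.0524, 0.2333) → world pose (-0.0316, -0.0384, 0.3500)
step 3: ξ=(vx,vy,ωz)=(0.1125, -0.1250, -0.3333), dt=0.8 → body Δ=(0.0757, -0.1107, -0.2667) → world pose (0.0775, -0.1165, 0.0833)
step 4: ξ=(vx,vy,ωz)=(-0.1438, -0.1688, -0.1875), dt=0.8 → body Δ=(-0.1247, -0.1259, -0.1500) → world pose (-0.0363, -0.2524, -0.0667)
step 5: ξ=(vx,vy,ωz)=(0.0562, 0.0188, 0.6042), dt=2.0 → body Δ=(0.0670, 0.0891, 1.2083) → world pose (0.0365, -0.1679, 1.1417)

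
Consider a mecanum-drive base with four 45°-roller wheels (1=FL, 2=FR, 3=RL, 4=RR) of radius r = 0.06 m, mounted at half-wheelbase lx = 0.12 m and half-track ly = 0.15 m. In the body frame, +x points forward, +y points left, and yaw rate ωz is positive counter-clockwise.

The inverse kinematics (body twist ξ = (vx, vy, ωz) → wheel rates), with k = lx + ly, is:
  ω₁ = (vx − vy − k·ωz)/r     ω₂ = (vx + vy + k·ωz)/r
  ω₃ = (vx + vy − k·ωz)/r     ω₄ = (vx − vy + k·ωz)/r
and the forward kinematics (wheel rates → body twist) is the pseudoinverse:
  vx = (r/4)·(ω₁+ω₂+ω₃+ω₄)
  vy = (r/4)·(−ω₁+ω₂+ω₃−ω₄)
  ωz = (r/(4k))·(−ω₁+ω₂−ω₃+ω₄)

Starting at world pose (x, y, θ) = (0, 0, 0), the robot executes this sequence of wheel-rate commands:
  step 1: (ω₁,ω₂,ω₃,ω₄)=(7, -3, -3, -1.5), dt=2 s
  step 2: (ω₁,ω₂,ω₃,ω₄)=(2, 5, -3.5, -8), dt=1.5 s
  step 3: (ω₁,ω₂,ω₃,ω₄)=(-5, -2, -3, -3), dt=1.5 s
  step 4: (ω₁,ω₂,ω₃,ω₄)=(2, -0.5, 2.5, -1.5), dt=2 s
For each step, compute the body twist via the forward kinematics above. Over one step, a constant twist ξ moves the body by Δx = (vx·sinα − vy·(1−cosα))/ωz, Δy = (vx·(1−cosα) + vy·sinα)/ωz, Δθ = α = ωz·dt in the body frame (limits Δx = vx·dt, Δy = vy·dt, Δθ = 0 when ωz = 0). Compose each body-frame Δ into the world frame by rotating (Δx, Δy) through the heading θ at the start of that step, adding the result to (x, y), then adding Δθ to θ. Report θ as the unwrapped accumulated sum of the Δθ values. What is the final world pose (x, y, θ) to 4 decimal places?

(-0.1234, 0.1110, -1.5417)

step 1: ξ=(vx,vy,ωz)=(-0.0075, -0.1725, -0.4722), dt=2.0 → body Δ=(-0.1640, -0.2894, -0.9444) → world pose (-0.1640, -0.2894, -0.9444)
step 2: ξ=(vx,vy,ωz)=(-0.0675, 0.1125, -0.0833), dt=1.5 → body Δ=(-0.0905, 0.1746, -0.1250) → world pose (-0.0756, -0.1137, -1.0694)
step 3: ξ=(vx,vy,ωz)=(-0.1950, 0.0450, 0.1667), dt=1.5 → body Δ=(-0.2979, 0.0304, 0.2500) → world pose (-0.1920, 0.1621, -0.8194)
step 4: ξ=(vx,vy,ωz)=(0.0375, 0.0225, -0.3611), dt=2.0 → body Δ=(0.0842, 0.0153, -0.7222) → world pose (-0.1234, 0.1110, -1.5417)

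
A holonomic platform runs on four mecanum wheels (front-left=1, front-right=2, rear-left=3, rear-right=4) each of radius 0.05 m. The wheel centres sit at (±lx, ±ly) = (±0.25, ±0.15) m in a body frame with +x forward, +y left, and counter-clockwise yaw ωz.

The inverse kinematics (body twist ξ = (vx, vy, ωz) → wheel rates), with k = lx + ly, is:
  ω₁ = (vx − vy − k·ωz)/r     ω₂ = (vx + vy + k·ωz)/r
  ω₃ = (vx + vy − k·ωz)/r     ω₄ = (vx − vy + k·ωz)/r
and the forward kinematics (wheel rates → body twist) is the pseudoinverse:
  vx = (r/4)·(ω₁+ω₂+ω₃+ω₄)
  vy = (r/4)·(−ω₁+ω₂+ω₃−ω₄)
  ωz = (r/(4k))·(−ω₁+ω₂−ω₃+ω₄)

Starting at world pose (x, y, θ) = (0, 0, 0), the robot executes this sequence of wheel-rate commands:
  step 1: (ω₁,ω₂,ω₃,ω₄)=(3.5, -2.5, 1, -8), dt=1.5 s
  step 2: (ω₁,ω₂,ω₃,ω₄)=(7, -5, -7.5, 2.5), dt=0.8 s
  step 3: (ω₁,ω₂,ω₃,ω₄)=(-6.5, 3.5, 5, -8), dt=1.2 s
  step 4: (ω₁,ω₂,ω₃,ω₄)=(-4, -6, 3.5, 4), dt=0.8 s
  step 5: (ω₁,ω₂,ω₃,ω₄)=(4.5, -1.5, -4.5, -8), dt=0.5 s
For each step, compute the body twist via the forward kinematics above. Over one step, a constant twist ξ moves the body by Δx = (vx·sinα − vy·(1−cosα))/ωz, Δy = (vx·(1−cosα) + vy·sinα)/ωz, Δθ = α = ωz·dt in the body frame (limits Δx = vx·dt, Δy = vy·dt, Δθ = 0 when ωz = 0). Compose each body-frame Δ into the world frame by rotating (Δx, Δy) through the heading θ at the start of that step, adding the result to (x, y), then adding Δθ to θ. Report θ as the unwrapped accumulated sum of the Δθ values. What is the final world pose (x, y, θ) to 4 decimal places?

(-0.1470, 0.2924, -1.0516)

step 1: ξ=(vx,vy,ωz)=(-0.0750, 0.0375, -0.4688), dt=1.5 → body Δ=(-0.0845, 0.0897, -0.7031) → world pose (-0.0845, 0.0897, -0.7031)
step 2: ξ=(vx,vy,ωz)=(-0.0375, -0.2750, -0.0625), dt=0.8 → body Δ=(-0.0355, -0.2192, -0.0500) → world pose (-0.2533, -0.0546, -0.7531)
step 3: ξ=(vx,vy,ωz)=(-0.0750, 0.2875, -0.0938), dt=1.2 → body Δ=(-0.0704, 0.3493, -0.1125) → world pose (-0.0657, 0.2485, -0.8656)
step 4: ξ=(vx,vy,ωz)=(-0.0313, -0.0313, -0.0469), dt=0.8 → body Δ=(-0.0255, -0.0245, -0.0375) → world pose (-0.1009, 0.2520, -0.9031)
step 5: ξ=(vx,vy,ωz)=(-0.1188, -0.0312, -0.2969), dt=0.5 → body Δ=(-0.0603, -0.0112, -0.1484) → world pose (-0.1470, 0.2924, -1.0516)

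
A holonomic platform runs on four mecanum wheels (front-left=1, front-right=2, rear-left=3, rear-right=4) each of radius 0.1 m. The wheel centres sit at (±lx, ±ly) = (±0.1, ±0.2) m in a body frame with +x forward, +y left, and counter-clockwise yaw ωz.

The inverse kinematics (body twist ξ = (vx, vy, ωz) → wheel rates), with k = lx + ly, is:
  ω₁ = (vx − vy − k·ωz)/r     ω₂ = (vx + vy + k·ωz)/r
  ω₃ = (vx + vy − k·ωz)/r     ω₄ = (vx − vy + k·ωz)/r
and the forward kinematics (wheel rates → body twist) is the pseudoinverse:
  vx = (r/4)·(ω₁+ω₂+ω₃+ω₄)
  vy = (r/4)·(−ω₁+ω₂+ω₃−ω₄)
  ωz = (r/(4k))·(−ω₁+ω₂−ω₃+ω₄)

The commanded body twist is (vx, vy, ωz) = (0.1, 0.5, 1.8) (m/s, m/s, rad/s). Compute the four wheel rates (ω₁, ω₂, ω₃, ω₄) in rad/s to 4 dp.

(-9.4000, 11.4000, 0.6000, 1.4000)

k = lx + ly = 0.1 + 0.2 = 0.3000;  k·ωz = 0.3000·1.8 = 0.5400
ω₁ (FL) = (vx − vy − k·ωz)/r = -0.9400/0.1 = -9.4000
ω₂ (FR) = (vx + vy + k·ωz)/r = 1.1400/0.1 = 11.4000
ω₃ (RL) = (vx + vy − k·ωz)/r = 0.0600/0.1 = 0.6000
ω₄ (RR) = (vx − vy + k·ωz)/r = 0.1400/0.1 = 1.4000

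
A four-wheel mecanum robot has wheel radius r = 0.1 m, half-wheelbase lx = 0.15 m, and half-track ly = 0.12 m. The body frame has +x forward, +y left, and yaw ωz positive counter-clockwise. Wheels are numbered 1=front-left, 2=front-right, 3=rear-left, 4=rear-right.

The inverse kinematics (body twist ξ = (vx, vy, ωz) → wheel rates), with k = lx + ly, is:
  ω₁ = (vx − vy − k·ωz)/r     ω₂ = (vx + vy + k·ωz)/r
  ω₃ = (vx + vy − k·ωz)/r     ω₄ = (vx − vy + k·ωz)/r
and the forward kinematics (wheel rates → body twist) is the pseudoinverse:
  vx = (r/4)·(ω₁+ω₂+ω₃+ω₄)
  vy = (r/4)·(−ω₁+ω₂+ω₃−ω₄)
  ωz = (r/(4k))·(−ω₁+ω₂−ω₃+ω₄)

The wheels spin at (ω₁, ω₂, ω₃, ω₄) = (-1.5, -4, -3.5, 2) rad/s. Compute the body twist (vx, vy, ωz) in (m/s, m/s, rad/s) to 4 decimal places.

(-0.1750, -0.2000, 0.2778)

k = lx + ly = 0.15 + 0.12 = 0.2700
ω₁+ω₂+ω₃+ω₄ = -7.0000  →  vx = (0.1/4)·-7.0000 = -0.1750
−ω₁+ω₂+ω₃−ω₄ = -8.0000  →  vy = (0.1/4)·-8.0000 = -0.2000
−ω₁+ω₂−ω₃+ω₄ = 3.0000  →  ωz = (0.1/1.0800)·3.0000 = 0.2778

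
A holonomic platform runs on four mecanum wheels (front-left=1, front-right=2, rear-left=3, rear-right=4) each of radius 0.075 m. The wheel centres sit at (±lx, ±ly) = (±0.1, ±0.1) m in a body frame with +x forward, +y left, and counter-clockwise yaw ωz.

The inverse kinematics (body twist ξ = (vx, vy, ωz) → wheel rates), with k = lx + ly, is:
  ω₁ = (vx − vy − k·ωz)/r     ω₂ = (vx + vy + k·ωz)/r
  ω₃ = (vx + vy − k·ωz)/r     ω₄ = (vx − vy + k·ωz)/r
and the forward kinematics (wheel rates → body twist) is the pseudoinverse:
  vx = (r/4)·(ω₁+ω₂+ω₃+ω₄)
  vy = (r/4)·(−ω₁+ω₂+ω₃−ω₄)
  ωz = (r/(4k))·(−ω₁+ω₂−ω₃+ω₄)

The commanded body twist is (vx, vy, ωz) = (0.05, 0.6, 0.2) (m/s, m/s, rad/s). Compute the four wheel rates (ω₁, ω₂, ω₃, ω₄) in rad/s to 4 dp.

(-7.8667, 9.2000, 8.1333, -6.8000)

k = lx + ly = 0.1 + 0.1 = 0.2000;  k·ωz = 0.2000·0.2 = 0.0400
ω₁ (FL) = (vx − vy − k·ωz)/r = -0.5900/0.075 = -7.8667
ω₂ (FR) = (vx + vy + k·ωz)/r = 0.6900/0.075 = 9.2000
ω₃ (RL) = (vx + vy − k·ωz)/r = 0.6100/0.075 = 8.1333
ω₄ (RR) = (vx − vy + k·ωz)/r = -0.5100/0.075 = -6.8000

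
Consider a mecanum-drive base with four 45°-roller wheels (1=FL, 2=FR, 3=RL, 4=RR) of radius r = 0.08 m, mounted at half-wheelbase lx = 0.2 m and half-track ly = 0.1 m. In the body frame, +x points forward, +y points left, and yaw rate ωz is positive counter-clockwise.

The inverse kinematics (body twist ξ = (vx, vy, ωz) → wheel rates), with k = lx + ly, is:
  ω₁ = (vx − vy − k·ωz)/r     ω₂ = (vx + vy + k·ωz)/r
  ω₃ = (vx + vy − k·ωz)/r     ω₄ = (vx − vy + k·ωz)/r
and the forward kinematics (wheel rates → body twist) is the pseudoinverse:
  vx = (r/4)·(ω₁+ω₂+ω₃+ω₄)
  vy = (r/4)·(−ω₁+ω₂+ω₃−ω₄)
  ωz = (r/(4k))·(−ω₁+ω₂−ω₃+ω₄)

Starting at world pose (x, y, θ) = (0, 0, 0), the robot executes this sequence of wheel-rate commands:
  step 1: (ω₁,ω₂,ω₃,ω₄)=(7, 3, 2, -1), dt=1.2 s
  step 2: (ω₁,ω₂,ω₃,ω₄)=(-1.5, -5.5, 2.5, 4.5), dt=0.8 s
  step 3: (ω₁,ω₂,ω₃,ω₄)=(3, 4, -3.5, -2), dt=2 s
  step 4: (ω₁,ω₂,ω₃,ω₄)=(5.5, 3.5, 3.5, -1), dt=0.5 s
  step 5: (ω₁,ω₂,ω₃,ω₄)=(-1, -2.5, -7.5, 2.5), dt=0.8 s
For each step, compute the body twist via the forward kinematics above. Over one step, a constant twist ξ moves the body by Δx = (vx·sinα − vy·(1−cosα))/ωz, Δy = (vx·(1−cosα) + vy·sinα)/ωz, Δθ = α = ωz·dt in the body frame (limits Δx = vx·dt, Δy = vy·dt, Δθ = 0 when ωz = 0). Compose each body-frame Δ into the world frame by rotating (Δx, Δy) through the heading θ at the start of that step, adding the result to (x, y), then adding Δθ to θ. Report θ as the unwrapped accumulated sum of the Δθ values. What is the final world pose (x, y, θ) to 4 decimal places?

(0.1601, -0.3760, -0.0967)

step 1: ξ=(vx,vy,ωz)=(0.2200, -0.0200, -0.4667), dt=1.2 → body Δ=(0.2439, -0.0948, -0.5600) → world pose (0.2439, -0.0948, -0.5600)
step 2: ξ=(vx,vy,ωz)=(0.0000, -0.1200, -0.1333), dt=0.8 → body Δ=(-0.0051, -0.0958, -0.1067) → world pose (0.1886, -0.1732, -0.6667)
step 3: ξ=(vx,vy,ωz)=(0.0300, -0.0100, 0.1667), dt=2.0 → body Δ=(0.0622, -0.0097, 0.3333) → world pose (0.2315, -0.2193, -0.3333)
step 4: ξ=(vx,vy,ωz)=(0.2300, 0.0500, -0.4333), dt=0.5 → body Δ=(0.1168, 0.0124, -0.2167) → world pose (0.3459, -0.2458, -0.5500)
step 5: ξ=(vx,vy,ωz)=(-0.1700, -0.2300, 0.5667), dt=0.8 → body Δ=(-0.0904, -0.2081, 0.4533) → world pose (0.1601, -0.3760, -0.0967)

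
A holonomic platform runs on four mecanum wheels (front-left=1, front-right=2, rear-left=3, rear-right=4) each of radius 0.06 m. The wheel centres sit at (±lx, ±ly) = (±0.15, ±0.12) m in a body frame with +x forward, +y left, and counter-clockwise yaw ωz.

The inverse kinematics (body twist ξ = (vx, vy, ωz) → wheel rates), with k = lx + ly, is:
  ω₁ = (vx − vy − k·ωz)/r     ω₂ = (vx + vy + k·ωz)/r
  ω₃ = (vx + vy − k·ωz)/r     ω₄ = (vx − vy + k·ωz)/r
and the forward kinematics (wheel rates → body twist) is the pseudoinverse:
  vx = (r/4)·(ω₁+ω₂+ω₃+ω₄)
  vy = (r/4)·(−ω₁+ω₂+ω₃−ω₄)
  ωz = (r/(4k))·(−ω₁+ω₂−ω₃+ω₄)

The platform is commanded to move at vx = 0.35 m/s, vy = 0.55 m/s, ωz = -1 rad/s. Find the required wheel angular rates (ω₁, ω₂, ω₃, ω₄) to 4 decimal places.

(1.1667, 10.5000, 19.5000, -7.8333)

k = lx + ly = 0.15 + 0.12 = 0.2700;  k·ωz = 0.2700·-1 = -0.2700
ω₁ (FL) = (vx − vy − k·ωz)/r = 0.0700/0.06 = 1.1667
ω₂ (FR) = (vx + vy + k·ωz)/r = 0.6300/0.06 = 10.5000
ω₃ (RL) = (vx + vy − k·ωz)/r = 1.1700/0.06 = 19.5000
ω₄ (RR) = (vx − vy + k·ωz)/r = -0.4700/0.06 = -7.8333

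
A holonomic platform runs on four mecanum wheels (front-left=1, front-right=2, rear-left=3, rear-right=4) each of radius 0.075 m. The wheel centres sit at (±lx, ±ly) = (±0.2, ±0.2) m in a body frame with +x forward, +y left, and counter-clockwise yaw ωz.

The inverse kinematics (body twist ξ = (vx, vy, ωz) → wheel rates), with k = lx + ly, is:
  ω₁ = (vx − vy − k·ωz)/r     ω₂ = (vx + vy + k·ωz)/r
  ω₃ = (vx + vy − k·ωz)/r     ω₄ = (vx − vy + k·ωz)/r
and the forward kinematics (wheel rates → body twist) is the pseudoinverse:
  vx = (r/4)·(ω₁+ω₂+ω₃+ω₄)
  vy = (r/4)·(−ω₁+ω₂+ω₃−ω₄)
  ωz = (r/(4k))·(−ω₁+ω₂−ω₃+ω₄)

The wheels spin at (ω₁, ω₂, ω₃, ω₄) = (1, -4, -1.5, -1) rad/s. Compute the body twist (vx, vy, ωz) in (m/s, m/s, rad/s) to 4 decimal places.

k = lx + ly = 0.2 + 0.2 = 0.4000
ω₁+ω₂+ω₃+ω₄ = -5.5000  →  vx = (0.075/4)·-5.5000 = -0.1031
−ω₁+ω₂+ω₃−ω₄ = -5.5000  →  vy = (0.075/4)·-5.5000 = -0.1031
−ω₁+ω₂−ω₃+ω₄ = -4.5000  →  ωz = (0.075/1.6000)·-4.5000 = -0.2109

(-0.1031, -0.1031, -0.2109)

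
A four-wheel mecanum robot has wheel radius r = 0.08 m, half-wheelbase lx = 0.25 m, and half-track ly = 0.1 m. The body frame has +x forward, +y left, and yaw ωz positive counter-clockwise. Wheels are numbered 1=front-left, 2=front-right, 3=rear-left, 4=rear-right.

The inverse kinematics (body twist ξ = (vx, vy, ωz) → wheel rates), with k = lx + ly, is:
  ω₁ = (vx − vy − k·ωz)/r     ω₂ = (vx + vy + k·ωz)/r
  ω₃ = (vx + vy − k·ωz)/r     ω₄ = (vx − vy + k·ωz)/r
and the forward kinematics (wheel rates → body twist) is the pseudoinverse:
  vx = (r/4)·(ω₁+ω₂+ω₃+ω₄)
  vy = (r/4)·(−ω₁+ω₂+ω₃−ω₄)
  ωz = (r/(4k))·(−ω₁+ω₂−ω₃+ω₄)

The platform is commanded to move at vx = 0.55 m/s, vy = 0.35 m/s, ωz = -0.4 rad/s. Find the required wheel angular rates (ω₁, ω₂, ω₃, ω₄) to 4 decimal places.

(4.2500, 9.5000, 13.0000, 0.7500)

k = lx + ly = 0.25 + 0.1 = 0.3500;  k·ωz = 0.3500·-0.4 = -0.1400
ω₁ (FL) = (vx − vy − k·ωz)/r = 0.3400/0.08 = 4.2500
ω₂ (FR) = (vx + vy + k·ωz)/r = 0.7600/0.08 = 9.5000
ω₃ (RL) = (vx + vy − k·ωz)/r = 1.0400/0.08 = 13.0000
ω₄ (RR) = (vx − vy + k·ωz)/r = 0.0600/0.08 = 0.7500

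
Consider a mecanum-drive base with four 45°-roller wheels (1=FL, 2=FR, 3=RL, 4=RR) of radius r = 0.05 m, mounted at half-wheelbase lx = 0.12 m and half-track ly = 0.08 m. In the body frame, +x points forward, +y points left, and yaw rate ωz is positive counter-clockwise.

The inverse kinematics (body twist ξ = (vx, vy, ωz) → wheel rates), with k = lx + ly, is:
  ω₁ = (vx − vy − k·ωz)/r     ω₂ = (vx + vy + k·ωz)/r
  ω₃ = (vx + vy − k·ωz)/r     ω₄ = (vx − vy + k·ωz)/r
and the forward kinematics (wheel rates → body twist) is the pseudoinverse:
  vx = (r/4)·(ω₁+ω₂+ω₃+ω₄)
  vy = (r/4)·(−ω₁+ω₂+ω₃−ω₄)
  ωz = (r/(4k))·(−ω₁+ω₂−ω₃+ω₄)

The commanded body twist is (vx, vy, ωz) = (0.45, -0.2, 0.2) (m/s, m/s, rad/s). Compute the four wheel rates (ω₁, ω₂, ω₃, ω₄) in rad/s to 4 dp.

(12.2000, 5.8000, 4.2000, 13.8000)

k = lx + ly = 0.12 + 0.08 = 0.2000;  k·ωz = 0.2000·0.2 = 0.0400
ω₁ (FL) = (vx − vy − k·ωz)/r = 0.6100/0.05 = 12.2000
ω₂ (FR) = (vx + vy + k·ωz)/r = 0.2900/0.05 = 5.8000
ω₃ (RL) = (vx + vy − k·ωz)/r = 0.2100/0.05 = 4.2000
ω₄ (RR) = (vx − vy + k·ωz)/r = 0.6900/0.05 = 13.8000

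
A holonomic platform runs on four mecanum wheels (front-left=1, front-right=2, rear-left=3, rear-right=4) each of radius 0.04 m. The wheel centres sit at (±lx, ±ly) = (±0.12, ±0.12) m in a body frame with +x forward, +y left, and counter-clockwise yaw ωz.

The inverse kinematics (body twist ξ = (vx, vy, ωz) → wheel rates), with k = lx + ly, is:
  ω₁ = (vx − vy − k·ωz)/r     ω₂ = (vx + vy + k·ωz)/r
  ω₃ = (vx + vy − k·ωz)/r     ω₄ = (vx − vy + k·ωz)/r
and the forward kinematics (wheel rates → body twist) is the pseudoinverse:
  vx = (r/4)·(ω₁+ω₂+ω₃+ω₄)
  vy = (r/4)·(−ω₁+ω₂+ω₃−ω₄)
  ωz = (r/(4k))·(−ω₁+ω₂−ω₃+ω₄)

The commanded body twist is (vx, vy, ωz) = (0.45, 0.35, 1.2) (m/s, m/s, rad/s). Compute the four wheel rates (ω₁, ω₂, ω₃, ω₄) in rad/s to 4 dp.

k = lx + ly = 0.12 + 0.12 = 0.2400;  k·ωz = 0.2400·1.2 = 0.2880
ω₁ (FL) = (vx − vy − k·ωz)/r = -0.1880/0.04 = -4.7000
ω₂ (FR) = (vx + vy + k·ωz)/r = 1.0880/0.04 = 27.2000
ω₃ (RL) = (vx + vy − k·ωz)/r = 0.5120/0.04 = 12.8000
ω₄ (RR) = (vx − vy + k·ωz)/r = 0.3880/0.04 = 9.7000

(-4.7000, 27.2000, 12.8000, 9.7000)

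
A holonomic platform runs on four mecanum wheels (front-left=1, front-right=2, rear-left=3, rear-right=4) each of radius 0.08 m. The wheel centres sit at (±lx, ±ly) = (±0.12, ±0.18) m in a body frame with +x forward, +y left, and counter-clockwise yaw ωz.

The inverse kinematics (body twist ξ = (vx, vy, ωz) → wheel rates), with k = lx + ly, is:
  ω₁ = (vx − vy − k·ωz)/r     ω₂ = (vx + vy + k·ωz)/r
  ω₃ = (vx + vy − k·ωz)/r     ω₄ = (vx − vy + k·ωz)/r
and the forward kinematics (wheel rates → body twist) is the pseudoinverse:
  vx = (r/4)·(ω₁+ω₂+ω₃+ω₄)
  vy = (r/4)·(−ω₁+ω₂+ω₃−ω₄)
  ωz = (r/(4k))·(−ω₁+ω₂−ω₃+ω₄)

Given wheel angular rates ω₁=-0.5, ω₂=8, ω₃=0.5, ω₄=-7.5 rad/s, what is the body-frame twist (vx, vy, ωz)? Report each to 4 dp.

k = lx + ly = 0.12 + 0.18 = 0.3000
ω₁+ω₂+ω₃+ω₄ = 0.5000  →  vx = (0.08/4)·0.5000 = 0.0100
−ω₁+ω₂+ω₃−ω₄ = 16.5000  →  vy = (0.08/4)·16.5000 = 0.3300
−ω₁+ω₂−ω₃+ω₄ = 0.5000  →  ωz = (0.08/1.2000)·0.5000 = 0.0333

(0.0100, 0.3300, 0.0333)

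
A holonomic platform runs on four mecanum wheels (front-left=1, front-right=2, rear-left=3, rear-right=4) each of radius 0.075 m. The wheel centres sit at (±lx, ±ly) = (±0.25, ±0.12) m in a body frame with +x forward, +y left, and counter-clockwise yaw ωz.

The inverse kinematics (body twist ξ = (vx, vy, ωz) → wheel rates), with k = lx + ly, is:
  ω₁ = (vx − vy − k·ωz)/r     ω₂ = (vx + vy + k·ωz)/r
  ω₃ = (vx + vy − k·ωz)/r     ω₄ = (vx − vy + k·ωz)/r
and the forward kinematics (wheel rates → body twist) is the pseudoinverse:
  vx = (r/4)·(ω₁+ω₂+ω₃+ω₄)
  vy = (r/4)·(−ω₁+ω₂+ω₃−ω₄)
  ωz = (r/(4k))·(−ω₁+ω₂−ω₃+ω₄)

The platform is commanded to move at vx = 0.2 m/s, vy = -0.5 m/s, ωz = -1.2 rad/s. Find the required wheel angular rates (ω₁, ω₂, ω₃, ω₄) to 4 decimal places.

k = lx + ly = 0.25 + 0.12 = 0.3700;  k·ωz = 0.3700·-1.2 = -0.4440
ω₁ (FL) = (vx − vy − k·ωz)/r = 1.1440/0.075 = 15.2533
ω₂ (FR) = (vx + vy + k·ωz)/r = -0.7440/0.075 = -9.9200
ω₃ (RL) = (vx + vy − k·ωz)/r = 0.1440/0.075 = 1.9200
ω₄ (RR) = (vx − vy + k·ωz)/r = 0.2560/0.075 = 3.4133

(15.2533, -9.9200, 1.9200, 3.4133)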